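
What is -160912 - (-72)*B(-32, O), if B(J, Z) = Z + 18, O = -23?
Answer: -161272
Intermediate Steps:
B(J, Z) = 18 + Z
-160912 - (-72)*B(-32, O) = -160912 - (-72)*(18 - 23) = -160912 - (-72)*(-5) = -160912 - 1*360 = -160912 - 360 = -161272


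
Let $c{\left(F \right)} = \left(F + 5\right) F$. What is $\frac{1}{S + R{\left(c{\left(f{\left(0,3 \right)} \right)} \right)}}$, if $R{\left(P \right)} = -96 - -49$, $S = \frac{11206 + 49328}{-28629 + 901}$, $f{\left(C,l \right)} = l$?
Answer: $- \frac{13864}{681875} \approx -0.020332$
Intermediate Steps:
$c{\left(F \right)} = F \left(5 + F\right)$ ($c{\left(F \right)} = \left(5 + F\right) F = F \left(5 + F\right)$)
$S = - \frac{30267}{13864}$ ($S = \frac{60534}{-27728} = 60534 \left(- \frac{1}{27728}\right) = - \frac{30267}{13864} \approx -2.1831$)
$R{\left(P \right)} = -47$ ($R{\left(P \right)} = -96 + 49 = -47$)
$\frac{1}{S + R{\left(c{\left(f{\left(0,3 \right)} \right)} \right)}} = \frac{1}{- \frac{30267}{13864} - 47} = \frac{1}{- \frac{681875}{13864}} = - \frac{13864}{681875}$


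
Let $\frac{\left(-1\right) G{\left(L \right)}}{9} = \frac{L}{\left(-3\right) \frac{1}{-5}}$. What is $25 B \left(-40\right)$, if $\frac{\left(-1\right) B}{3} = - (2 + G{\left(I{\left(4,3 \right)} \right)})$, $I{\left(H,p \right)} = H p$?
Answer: $534000$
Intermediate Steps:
$G{\left(L \right)} = - 15 L$ ($G{\left(L \right)} = - 9 \frac{L}{\left(-3\right) \frac{1}{-5}} = - 9 \frac{L}{\left(-3\right) \left(- \frac{1}{5}\right)} = - 9 \frac{L}{\frac{3}{5}} = - 9 L \frac{5}{3} = - 9 \frac{5 L}{3} = - 15 L$)
$B = -534$ ($B = - 3 \left(- (2 - 15 \cdot 4 \cdot 3)\right) = - 3 \left(- (2 - 180)\right) = - 3 \left(\left(-1\right) \left(-178\right)\right) = \left(-3\right) 178 = -534$)
$25 B \left(-40\right) = 25 \left(-534\right) \left(-40\right) = \left(-13350\right) \left(-40\right) = 534000$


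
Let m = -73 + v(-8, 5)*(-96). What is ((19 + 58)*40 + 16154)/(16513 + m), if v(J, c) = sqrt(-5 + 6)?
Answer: 9617/8172 ≈ 1.1768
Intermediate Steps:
v(J, c) = 1 (v(J, c) = sqrt(1) = 1)
m = -169 (m = -73 + 1*(-96) = -73 - 96 = -169)
((19 + 58)*40 + 16154)/(16513 + m) = ((19 + 58)*40 + 16154)/(16513 - 169) = (77*40 + 16154)/16344 = (3080 + 16154)*(1/16344) = 19234*(1/16344) = 9617/8172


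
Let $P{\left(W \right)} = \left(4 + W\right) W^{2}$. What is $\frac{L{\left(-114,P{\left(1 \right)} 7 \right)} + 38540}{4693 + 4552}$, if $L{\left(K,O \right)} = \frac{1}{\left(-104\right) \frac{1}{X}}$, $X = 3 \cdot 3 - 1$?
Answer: $\frac{501019}{120185} \approx 4.1687$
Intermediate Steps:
$P{\left(W \right)} = W^{2} \left(4 + W\right)$
$X = 8$ ($X = 9 - 1 = 8$)
$L{\left(K,O \right)} = - \frac{1}{13}$ ($L{\left(K,O \right)} = \frac{1}{\left(-104\right) \frac{1}{8}} = \frac{1}{-13} = - \frac{1}{13}$)
$\frac{L{\left(-114,P{\left(1 \right)} 7 \right)} + 38540}{4693 + 4552} = \frac{- \frac{1}{13} + 38540}{4693 + 4552} = \frac{501019}{13 \cdot 9245} = \frac{501019}{13} \cdot \frac{1}{9245} = \frac{501019}{120185}$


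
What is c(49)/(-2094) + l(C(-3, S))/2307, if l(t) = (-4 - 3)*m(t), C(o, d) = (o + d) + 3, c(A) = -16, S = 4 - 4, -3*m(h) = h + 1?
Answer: 20899/2415429 ≈ 0.0086523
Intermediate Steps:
m(h) = -1/3 - h/3 (m(h) = -(h + 1)/3 = -(1 + h)/3 = -1/3 - h/3)
S = 0
C(o, d) = 3 + d + o (C(o, d) = (d + o) + 3 = 3 + d + o)
l(t) = 7/3 + 7*t/3 (l(t) = (-4 - 3)*(-1/3 - t/3) = -7*(-1/3 - t/3) = 7/3 + 7*t/3)
c(49)/(-2094) + l(C(-3, S))/2307 = -16/(-2094) + (7/3 + 7*(3 + 0 - 3)/3)/2307 = -16*(-1/2094) + (7/3 + (7/3)*0)*(1/2307) = 8/1047 + (7/3 + 0)*(1/2307) = 8/1047 + (7/3)*(1/2307) = 8/1047 + 7/6921 = 20899/2415429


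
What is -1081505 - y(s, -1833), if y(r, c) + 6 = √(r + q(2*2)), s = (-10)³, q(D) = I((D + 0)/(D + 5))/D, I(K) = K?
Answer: -1081499 - I*√8999/3 ≈ -1.0815e+6 - 31.621*I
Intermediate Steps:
q(D) = 1/(5 + D) (q(D) = ((D + 0)/(D + 5))/D = (D/(5 + D))/D = 1/(5 + D))
s = -1000
y(r, c) = -6 + √(⅑ + r) (y(r, c) = -6 + √(r + 1/(5 + 2*2)) = -6 + √(r + 1/(5 + 4)) = -6 + √(r + 1/9) = -6 + √(r + ⅑) = -6 + √(⅑ + r))
-1081505 - y(s, -1833) = -1081505 - (-6 + √(1 + 9*(-1000))/3) = -1081505 - (-6 + √(1 - 9000)/3) = -1081505 - (-6 + √(-8999)/3) = -1081505 - (-6 + (I*√8999)/3) = -1081505 - (-6 + I*√8999/3) = -1081505 + (6 - I*√8999/3) = -1081499 - I*√8999/3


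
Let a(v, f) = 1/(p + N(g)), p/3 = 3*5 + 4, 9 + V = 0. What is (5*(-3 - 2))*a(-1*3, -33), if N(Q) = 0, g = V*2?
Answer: -25/57 ≈ -0.43860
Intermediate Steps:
V = -9 (V = -9 + 0 = -9)
g = -18 (g = -9*2 = -18)
p = 57 (p = 3*(3*5 + 4) = 3*(15 + 4) = 3*19 = 57)
a(v, f) = 1/57 (a(v, f) = 1/(57 + 0) = 1/57)
(5*(-3 - 2))*a(-1*3, -33) = (5*(-3 - 2))*(1/57) = (5*(-5))*(1/57) = -25*1/57 = -25/57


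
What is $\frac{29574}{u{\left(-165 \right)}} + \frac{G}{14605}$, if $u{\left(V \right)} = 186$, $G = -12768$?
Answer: $\frac{2309427}{14605} \approx 158.13$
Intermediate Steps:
$\frac{29574}{u{\left(-165 \right)}} + \frac{G}{14605} = \frac{29574}{186} - \frac{12768}{14605} = 29574 \cdot \frac{1}{186} - \frac{12768}{14605} = 159 - \frac{12768}{14605} = \frac{2309427}{14605}$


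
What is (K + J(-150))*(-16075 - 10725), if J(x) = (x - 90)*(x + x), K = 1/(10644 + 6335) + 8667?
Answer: -36706485839200/16979 ≈ -2.1619e+9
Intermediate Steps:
K = 147156994/16979 (K = 1/16979 + 8667 = 147156994/16979 ≈ 8667.0)
J(x) = 2*x*(-90 + x) (J(x) = (-90 + x)*(2*x) = 2*x*(-90 + x))
(K + J(-150))*(-16075 - 10725) = (147156994/16979 + 2*(-150)*(-90 - 150))*(-16075 - 10725) = (147156994/16979 + 2*(-150)*(-240))*(-26800) = (147156994/16979 + 72000)*(-26800) = (1369644994/16979)*(-26800) = -36706485839200/16979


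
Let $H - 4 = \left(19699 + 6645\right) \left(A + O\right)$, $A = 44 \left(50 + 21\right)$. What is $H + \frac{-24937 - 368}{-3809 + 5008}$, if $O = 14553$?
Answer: $\frac{558353762203}{1199} \approx 4.6568 \cdot 10^{8}$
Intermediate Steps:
$A = 3124$ ($A = 44 \cdot 71 = 3124$)
$H = 465682892$ ($H = 4 + \left(19699 + 6645\right) \left(3124 + 14553\right) = 4 + 26344 \cdot 17677 = 4 + 465682888 = 465682892$)
$H + \frac{-24937 - 368}{-3809 + 5008} = 465682892 + \frac{-24937 - 368}{-3809 + 5008} = 465682892 - \frac{25305}{1199} = \frac{558353762203}{1199}$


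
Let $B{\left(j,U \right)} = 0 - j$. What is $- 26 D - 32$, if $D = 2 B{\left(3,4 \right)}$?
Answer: $124$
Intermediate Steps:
$B{\left(j,U \right)} = - j$
$D = -6$ ($D = 2 \left(\left(-1\right) 3\right) = 2 \left(-3\right) = -6$)
$- 26 D - 32 = \left(-26\right) \left(-6\right) - 32 = 156 - 32 = 124$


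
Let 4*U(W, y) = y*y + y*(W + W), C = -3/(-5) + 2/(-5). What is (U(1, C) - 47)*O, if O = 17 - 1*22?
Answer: 4689/20 ≈ 234.45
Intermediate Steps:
C = ⅕ (C = -3*(-⅕) + 2*(-⅕) = ⅗ - ⅖ = ⅕ ≈ 0.20000)
U(W, y) = y²/4 + W*y/2 (U(W, y) = (y*y + y*(W + W))/4 = (y² + y*(2*W))/4 = (y² + 2*W*y)/4 = y²/4 + W*y/2)
O = -5 (O = 17 - 22 = -5)
(U(1, C) - 47)*O = ((¼)*(⅕)*(⅕ + 2*1) - 47)*(-5) = ((¼)*(⅕)*(⅕ + 2) - 47)*(-5) = ((¼)*(⅕)*(11/5) - 47)*(-5) = (11/100 - 47)*(-5) = -4689/100*(-5) = 4689/20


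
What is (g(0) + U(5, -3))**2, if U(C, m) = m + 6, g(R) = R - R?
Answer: 9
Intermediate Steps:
g(R) = 0
U(C, m) = 6 + m
(g(0) + U(5, -3))**2 = (0 + (6 - 3))**2 = (0 + 3)**2 = 3**2 = 9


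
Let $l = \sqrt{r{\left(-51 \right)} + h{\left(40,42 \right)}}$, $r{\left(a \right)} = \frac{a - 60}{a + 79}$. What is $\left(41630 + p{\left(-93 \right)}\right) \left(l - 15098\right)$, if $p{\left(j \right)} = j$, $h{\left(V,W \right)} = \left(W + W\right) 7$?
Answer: $-627125626 + \frac{124611 \sqrt{12719}}{14} \approx -6.2612 \cdot 10^{8}$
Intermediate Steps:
$h{\left(V,W \right)} = 14 W$ ($h{\left(V,W \right)} = 2 W 7 = 14 W$)
$r{\left(a \right)} = \frac{-60 + a}{79 + a}$
$l = \frac{3 \sqrt{12719}}{14}$ ($l = \sqrt{\frac{-60 - 51}{79 - 51} + 14 \cdot 42} = \sqrt{\frac{1}{28} \left(-111\right) + 588} = \sqrt{- \frac{111}{28} + 588} = \sqrt{\frac{16353}{28}} = \frac{3 \sqrt{12719}}{14} \approx 24.167$)
$\left(41630 + p{\left(-93 \right)}\right) \left(l - 15098\right) = \left(41630 - 93\right) \left(\frac{3 \sqrt{12719}}{14} - 15098\right) = 41537 \left(-15098 + \frac{3 \sqrt{12719}}{14}\right) = -627125626 + \frac{124611 \sqrt{12719}}{14}$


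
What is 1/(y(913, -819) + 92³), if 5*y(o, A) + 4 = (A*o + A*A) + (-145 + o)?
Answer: 5/3817218 ≈ 1.3099e-6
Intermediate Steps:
y(o, A) = -149/5 + o/5 + A²/5 + A*o/5 (y(o, A) = -⅘ + ((A*o + A*A) + (-145 + o))/5 = -⅘ + ((A*o + A²) + (-145 + o))/5 = -⅘ + ((A² + A*o) + (-145 + o))/5 = -⅘ + (-145 + o + A² + A*o)/5 = -⅘ + (-29 + o/5 + A²/5 + A*o/5) = -149/5 + o/5 + A²/5 + A*o/5)
1/(y(913, -819) + 92³) = 1/((-149/5 + (⅕)*913 + (⅕)*(-819)² + (⅕)*(-819)*913) + 92³) = 1/((-149/5 + 913/5 + (⅕)*670761 - 747747/5) + 778688) = 1/((-149/5 + 913/5 + 670761/5 - 747747/5) + 778688) = 1/(-76222/5 + 778688) = 1/(3817218/5) = 5/3817218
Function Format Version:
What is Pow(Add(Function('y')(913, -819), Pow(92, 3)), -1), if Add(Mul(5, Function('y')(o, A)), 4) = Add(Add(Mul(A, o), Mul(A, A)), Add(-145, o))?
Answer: Rational(5, 3817218) ≈ 1.3099e-6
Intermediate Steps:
Function('y')(o, A) = Add(Rational(-149, 5), Mul(Rational(1, 5), o), Mul(Rational(1, 5), Pow(A, 2)), Mul(Rational(1, 5), A, o)) (Function('y')(o, A) = Add(Rational(-4, 5), Mul(Rational(1, 5), Add(Add(Mul(A, o), Mul(A, A)), Add(-145, o)))) = Add(Rational(-4, 5), Mul(Rational(1, 5), Add(Add(Mul(A, o), Pow(A, 2)), Add(-145, o)))) = Add(Rational(-4, 5), Mul(Rational(1, 5), Add(Add(Pow(A, 2), Mul(A, o)), Add(-145, o)))) = Add(Rational(-4, 5), Mul(Rational(1, 5), Add(-145, o, Pow(A, 2), Mul(A, o)))) = Add(Rational(-4, 5), Add(-29, Mul(Rational(1, 5), o), Mul(Rational(1, 5), Pow(A, 2)), Mul(Rational(1, 5), A, o))) = Add(Rational(-149, 5), Mul(Rational(1, 5), o), Mul(Rational(1, 5), Pow(A, 2)), Mul(Rational(1, 5), A, o)))
Pow(Add(Function('y')(913, -819), Pow(92, 3)), -1) = Pow(Add(Add(Rational(-149, 5), Mul(Rational(1, 5), 913), Mul(Rational(1, 5), Pow(-819, 2)), Mul(Rational(1, 5), -819, 913)), Pow(92, 3)), -1) = Pow(Add(Add(Rational(-149, 5), Rational(913, 5), Mul(Rational(1, 5), 670761), Rational(-747747, 5)), 778688), -1) = Pow(Add(Add(Rational(-149, 5), Rational(913, 5), Rational(670761, 5), Rational(-747747, 5)), 778688), -1) = Pow(Add(Rational(-76222, 5), 778688), -1) = Pow(Rational(3817218, 5), -1) = Rational(5, 3817218)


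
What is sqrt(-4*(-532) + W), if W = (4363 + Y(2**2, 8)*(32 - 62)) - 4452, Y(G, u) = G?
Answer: sqrt(1919) ≈ 43.806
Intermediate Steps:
W = -209 (W = (4363 + 2**2*(32 - 62)) - 4452 = (4363 + 4*(-30)) - 4452 = (4363 - 120) - 4452 = 4243 - 4452 = -209)
sqrt(-4*(-532) + W) = sqrt(-4*(-532) - 209) = sqrt(2128 - 209) = sqrt(1919)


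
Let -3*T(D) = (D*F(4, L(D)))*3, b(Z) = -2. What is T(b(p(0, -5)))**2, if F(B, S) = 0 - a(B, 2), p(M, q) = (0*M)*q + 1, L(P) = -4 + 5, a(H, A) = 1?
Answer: 4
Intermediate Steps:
L(P) = 1
p(M, q) = 1 (p(M, q) = 0*q + 1 = 0 + 1 = 1)
F(B, S) = -1 (F(B, S) = 0 - 1*1 = 0 - 1 = -1)
T(D) = D (T(D) = -D*(-1)*3/3 = -(-D)*3/3 = -(-1)*D = D)
T(b(p(0, -5)))**2 = (-2)**2 = 4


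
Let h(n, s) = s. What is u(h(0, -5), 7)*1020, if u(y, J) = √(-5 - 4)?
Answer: 3060*I ≈ 3060.0*I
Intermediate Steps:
u(y, J) = 3*I (u(y, J) = √(-9) = 3*I)
u(h(0, -5), 7)*1020 = (3*I)*1020 = 3060*I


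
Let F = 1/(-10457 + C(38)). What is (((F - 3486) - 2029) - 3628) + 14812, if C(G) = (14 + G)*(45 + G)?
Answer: 34813328/6141 ≈ 5669.0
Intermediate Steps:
F = -1/6141 (F = 1/(-10457 + (630 + 38**2 + 59*38)) = 1/(-10457 + (630 + 1444 + 2242)) = 1/(-10457 + 4316) = 1/(-6141) = -1/6141 ≈ -0.00016284)
(((F - 3486) - 2029) - 3628) + 14812 = (((-1/6141 - 3486) - 2029) - 3628) + 14812 = ((-21407527/6141 - 2029) - 3628) + 14812 = (-33867616/6141 - 3628) + 14812 = -56147164/6141 + 14812 = 34813328/6141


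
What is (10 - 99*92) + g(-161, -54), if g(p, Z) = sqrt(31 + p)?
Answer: -9098 + I*sqrt(130) ≈ -9098.0 + 11.402*I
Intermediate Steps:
(10 - 99*92) + g(-161, -54) = (10 - 99*92) + sqrt(31 - 161) = (10 - 9108) + sqrt(-130) = -9098 + I*sqrt(130)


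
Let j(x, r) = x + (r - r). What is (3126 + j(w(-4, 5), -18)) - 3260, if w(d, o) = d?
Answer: -138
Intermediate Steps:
j(x, r) = x (j(x, r) = x + 0 = x)
(3126 + j(w(-4, 5), -18)) - 3260 = (3126 - 4) - 3260 = 3122 - 3260 = -138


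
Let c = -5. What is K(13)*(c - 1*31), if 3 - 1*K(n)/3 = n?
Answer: 1080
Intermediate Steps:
K(n) = 9 - 3*n
K(13)*(c - 1*31) = (9 - 3*13)*(-5 - 1*31) = (9 - 39)*(-5 - 31) = -30*(-36) = 1080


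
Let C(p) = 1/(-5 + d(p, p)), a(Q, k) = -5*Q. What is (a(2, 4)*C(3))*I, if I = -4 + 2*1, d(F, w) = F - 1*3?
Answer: -4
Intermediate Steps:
d(F, w) = -3 + F (d(F, w) = F - 3 = -3 + F)
C(p) = 1/(-8 + p) (C(p) = 1/(-5 + (-3 + p)) = 1/(-8 + p))
I = -2 (I = -4 + 2 = -2)
(a(2, 4)*C(3))*I = ((-5*2)/(-8 + 3))*(-2) = -10/(-5)*(-2) = -10*(-1/5)*(-2) = 2*(-2) = -4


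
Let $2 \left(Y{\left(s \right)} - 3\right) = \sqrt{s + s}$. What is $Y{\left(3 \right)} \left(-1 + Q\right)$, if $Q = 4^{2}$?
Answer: $45 + \frac{15 \sqrt{6}}{2} \approx 63.371$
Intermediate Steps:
$Y{\left(s \right)} = 3 + \frac{\sqrt{2} \sqrt{s}}{2}$ ($Y{\left(s \right)} = 3 + \frac{\sqrt{s + s}}{2} = 3 + \frac{\sqrt{2 s}}{2} = 3 + \frac{\sqrt{2} \sqrt{s}}{2}$)
$Q = 16$
$Y{\left(3 \right)} \left(-1 + Q\right) = \left(3 + \frac{\sqrt{2} \sqrt{3}}{2}\right) \left(-1 + 16\right) = \left(3 + \frac{\sqrt{6}}{2}\right) 15 = 45 + \frac{15 \sqrt{6}}{2}$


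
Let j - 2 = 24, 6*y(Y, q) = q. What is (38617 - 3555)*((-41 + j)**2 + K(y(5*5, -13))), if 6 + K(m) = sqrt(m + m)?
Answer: 7678578 + 35062*I*sqrt(39)/3 ≈ 7.6786e+6 + 72987.0*I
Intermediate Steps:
y(Y, q) = q/6
j = 26 (j = 2 + 24 = 26)
K(m) = -6 + sqrt(2)*sqrt(m) (K(m) = -6 + sqrt(m + m) = -6 + sqrt(2*m) = -6 + sqrt(2)*sqrt(m))
(38617 - 3555)*((-41 + j)**2 + K(y(5*5, -13))) = (38617 - 3555)*((-41 + 26)**2 + (-6 + sqrt(2)*sqrt((1/6)*(-13)))) = 35062*((-15)**2 + (-6 + sqrt(2)*sqrt(-13/6))) = 35062*(225 + (-6 + sqrt(2)*(I*sqrt(78)/6))) = 35062*(225 + (-6 + I*sqrt(39)/3)) = 35062*(219 + I*sqrt(39)/3) = 7678578 + 35062*I*sqrt(39)/3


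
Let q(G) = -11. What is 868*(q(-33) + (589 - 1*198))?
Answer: 329840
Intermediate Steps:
868*(q(-33) + (589 - 1*198)) = 868*(-11 + (589 - 1*198)) = 868*(-11 + (589 - 198)) = 868*(-11 + 391) = 868*380 = 329840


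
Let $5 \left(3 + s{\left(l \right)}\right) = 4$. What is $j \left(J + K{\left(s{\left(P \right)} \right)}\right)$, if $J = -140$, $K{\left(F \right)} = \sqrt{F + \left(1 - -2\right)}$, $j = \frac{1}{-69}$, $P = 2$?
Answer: $\frac{140}{69} - \frac{2 \sqrt{5}}{345} \approx 2.016$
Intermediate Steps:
$s{\left(l \right)} = - \frac{11}{5}$ ($s{\left(l \right)} = -3 + \frac{1}{5} \cdot 4 = -3 + \frac{4}{5} = - \frac{11}{5}$)
$j = - \frac{1}{69} \approx -0.014493$
$K{\left(F \right)} = \sqrt{3 + F}$ ($K{\left(F \right)} = \sqrt{F + \left(1 + 2\right)} = \sqrt{F + 3} = \sqrt{3 + F}$)
$j \left(J + K{\left(s{\left(P \right)} \right)}\right) = - \frac{-140 + \sqrt{3 - \frac{11}{5}}}{69} = - \frac{-140 + \sqrt{\frac{4}{5}}}{69} = - \frac{-140 + \frac{2 \sqrt{5}}{5}}{69} = \frac{140}{69} - \frac{2 \sqrt{5}}{345}$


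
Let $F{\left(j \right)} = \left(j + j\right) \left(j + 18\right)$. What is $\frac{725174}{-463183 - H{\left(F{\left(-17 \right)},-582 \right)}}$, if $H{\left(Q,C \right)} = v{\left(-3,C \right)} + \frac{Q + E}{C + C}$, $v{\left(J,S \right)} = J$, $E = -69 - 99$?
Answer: $- \frac{422051268}{269570861} \approx -1.5656$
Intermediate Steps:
$E = -168$ ($E = -69 - 99 = -168$)
$F{\left(j \right)} = 2 j \left(18 + j\right)$
$H{\left(Q,C \right)} = -3 + \frac{-168 + Q}{2 C}$ ($H{\left(Q,C \right)} = -3 + \frac{Q - 168}{C + C} = -3 + \frac{-168 + Q}{2 C}$)
$\frac{725174}{-463183 - H{\left(F{\left(-17 \right)},-582 \right)}} = \frac{725174}{-463183 - \frac{-168 + 2 \left(-17\right) \left(18 - 17\right) - -3492}{2 \left(-582\right)}} = \frac{725174}{-463183 - \frac{1}{2} \left(- \frac{1}{582}\right) \left(-168 + 2 \left(-17\right) 1 + 3492\right)} = \frac{725174}{-463183 - \frac{1}{2} \left(- \frac{1}{582}\right) \left(-168 - 34 + 3492\right)} = \frac{725174}{-463183 - \frac{1}{2} \left(- \frac{1}{582}\right) 3290} = \frac{725174}{-463183 - - \frac{1645}{582}} = \frac{725174}{-463183 + \frac{1645}{582}} = \frac{725174}{- \frac{269570861}{582}} = 725174 \left(- \frac{582}{269570861}\right) = - \frac{422051268}{269570861}$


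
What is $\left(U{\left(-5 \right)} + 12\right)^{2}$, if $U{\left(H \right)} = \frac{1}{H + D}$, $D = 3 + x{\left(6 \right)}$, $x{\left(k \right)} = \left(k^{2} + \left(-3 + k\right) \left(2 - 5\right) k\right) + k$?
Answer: $\frac{27889}{196} \approx 142.29$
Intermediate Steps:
$x{\left(k \right)} = k + k^{2} + k \left(9 - 3 k\right)$ ($x{\left(k \right)} = \left(k^{2} + \left(-3 + k\right) \left(-3\right) k\right) + k = \left(k^{2} + \left(9 - 3 k\right) k\right) + k = \left(k^{2} + k \left(9 - 3 k\right)\right) + k = k + k^{2} + k \left(9 - 3 k\right)$)
$D = -9$ ($D = 3 + 2 \cdot 6 \left(5 - 6\right) = 3 + 2 \cdot 6 \left(-1\right) = 3 - 12 = -9$)
$U{\left(H \right)} = \frac{1}{-9 + H}$ ($U{\left(H \right)} = \frac{1}{H - 9} = \frac{1}{-9 + H}$)
$\left(U{\left(-5 \right)} + 12\right)^{2} = \left(\frac{1}{-9 - 5} + 12\right)^{2} = \left(\frac{1}{-14} + 12\right)^{2} = \left(- \frac{1}{14} + 12\right)^{2} = \left(\frac{167}{14}\right)^{2} = \frac{27889}{196}$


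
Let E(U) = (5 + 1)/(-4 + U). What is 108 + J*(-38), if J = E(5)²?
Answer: -1260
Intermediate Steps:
E(U) = 6/(-4 + U)
J = 36 (J = (6/(-4 + 5))² = (6/1)² = (6*1)² = 6² = 36)
108 + J*(-38) = 108 + 36*(-38) = 108 - 1368 = -1260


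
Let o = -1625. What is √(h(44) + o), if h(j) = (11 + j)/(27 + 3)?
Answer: I*√58434/6 ≈ 40.289*I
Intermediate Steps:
h(j) = 11/30 + j/30 (h(j) = (11 + j)/30 = (11 + j)*(1/30) = 11/30 + j/30)
√(h(44) + o) = √((11/30 + (1/30)*44) - 1625) = √((11/30 + 22/15) - 1625) = √(11/6 - 1625) = √(-9739/6) = I*√58434/6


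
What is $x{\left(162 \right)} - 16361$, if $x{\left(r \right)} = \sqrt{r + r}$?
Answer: $-16343$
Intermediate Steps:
$x{\left(r \right)} = \sqrt{2} \sqrt{r}$ ($x{\left(r \right)} = \sqrt{2 r} = \sqrt{2} \sqrt{r}$)
$x{\left(162 \right)} - 16361 = \sqrt{2} \sqrt{162} - 16361 = \sqrt{2} \cdot 9 \sqrt{2} - 16361 = 18 - 16361 = -16343$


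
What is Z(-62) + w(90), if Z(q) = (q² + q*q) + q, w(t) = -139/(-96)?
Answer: 732235/96 ≈ 7627.4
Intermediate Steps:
w(t) = 139/96 (w(t) = -139*(-1/96) = 139/96)
Z(q) = q + 2*q² (Z(q) = (q² + q²) + q = 2*q² + q = q + 2*q²)
Z(-62) + w(90) = -62*(1 + 2*(-62)) + 139/96 = -62*(1 - 124) + 139/96 = -62*(-123) + 139/96 = 7626 + 139/96 = 732235/96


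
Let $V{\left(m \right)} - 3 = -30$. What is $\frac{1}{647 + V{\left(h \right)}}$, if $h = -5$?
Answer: $\frac{1}{620} \approx 0.0016129$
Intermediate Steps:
$V{\left(m \right)} = -27$ ($V{\left(m \right)} = 3 - 30 = -27$)
$\frac{1}{647 + V{\left(h \right)}} = \frac{1}{647 - 27} = \frac{1}{620}$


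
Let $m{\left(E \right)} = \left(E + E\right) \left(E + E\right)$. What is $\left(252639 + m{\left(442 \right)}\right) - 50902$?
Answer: $983193$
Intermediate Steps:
$m{\left(E \right)} = 4 E^{2}$ ($m{\left(E \right)} = 2 E 2 E = 4 E^{2}$)
$\left(252639 + m{\left(442 \right)}\right) - 50902 = \left(252639 + 4 \cdot 442^{2}\right) - 50902 = \left(252639 + 4 \cdot 195364\right) - 50902 = \left(252639 + 781456\right) - 50902 = 1034095 - 50902 = 983193$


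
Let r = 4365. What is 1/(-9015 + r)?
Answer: -1/4650 ≈ -0.00021505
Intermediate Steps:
1/(-9015 + r) = 1/(-9015 + 4365) = 1/(-4650) = -1/4650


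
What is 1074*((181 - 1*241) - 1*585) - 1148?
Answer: -693878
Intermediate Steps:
1074*((181 - 1*241) - 1*585) - 1148 = 1074*((181 - 241) - 585) - 1148 = 1074*(-60 - 585) - 1148 = 1074*(-645) - 1148 = -692730 - 1148 = -693878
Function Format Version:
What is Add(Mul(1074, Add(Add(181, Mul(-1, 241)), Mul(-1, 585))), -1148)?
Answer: -693878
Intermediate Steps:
Add(Mul(1074, Add(Add(181, Mul(-1, 241)), Mul(-1, 585))), -1148) = Add(Mul(1074, Add(Add(181, -241), -585)), -1148) = Add(Mul(1074, Add(-60, -585)), -1148) = Add(Mul(1074, -645), -1148) = Add(-692730, -1148) = -693878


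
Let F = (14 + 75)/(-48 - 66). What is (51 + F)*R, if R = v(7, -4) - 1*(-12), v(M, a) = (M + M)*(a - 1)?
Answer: -166025/57 ≈ -2912.7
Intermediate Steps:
v(M, a) = 2*M*(-1 + a) (v(M, a) = (2*M)*(-1 + a) = 2*M*(-1 + a))
R = -58 (R = 2*7*(-1 - 4) - 1*(-12) = 2*7*(-5) + 12 = -70 + 12 = -58)
F = -89/114 (F = 89/(-114) = 89*(-1/114) = -89/114 ≈ -0.78070)
(51 + F)*R = (51 - 89/114)*(-58) = (5725/114)*(-58) = -166025/57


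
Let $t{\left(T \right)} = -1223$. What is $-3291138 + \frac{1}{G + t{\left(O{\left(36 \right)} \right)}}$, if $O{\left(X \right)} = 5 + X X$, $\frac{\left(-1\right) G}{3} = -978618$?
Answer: $- \frac{9658275600077}{2934631} \approx -3.2911 \cdot 10^{6}$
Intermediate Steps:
$G = 2935854$ ($G = \left(-3\right) \left(-978618\right) = 2935854$)
$O{\left(X \right)} = 5 + X^{2}$
$-3291138 + \frac{1}{G + t{\left(O{\left(36 \right)} \right)}} = -3291138 + \frac{1}{2935854 - 1223} = -3291138 + \frac{1}{2934631} = - \frac{9658275600077}{2934631}$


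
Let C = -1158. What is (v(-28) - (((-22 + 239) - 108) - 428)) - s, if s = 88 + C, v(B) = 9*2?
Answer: 1407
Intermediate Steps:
v(B) = 18
s = -1070 (s = 88 - 1158 = -1070)
(v(-28) - (((-22 + 239) - 108) - 428)) - s = (18 - (((-22 + 239) - 108) - 428)) - 1*(-1070) = (18 - ((217 - 108) - 428)) + 1070 = (18 - (109 - 428)) + 1070 = (18 - 1*(-319)) + 1070 = (18 + 319) + 1070 = 337 + 1070 = 1407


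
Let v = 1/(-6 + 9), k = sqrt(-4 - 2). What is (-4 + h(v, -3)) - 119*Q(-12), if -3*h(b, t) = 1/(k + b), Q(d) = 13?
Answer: (-4653*sqrt(6) + 1552*I)/(-I + 3*sqrt(6)) ≈ -1551.0 + 0.13361*I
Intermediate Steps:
k = I*sqrt(6) (k = sqrt(-6) = I*sqrt(6) ≈ 2.4495*I)
v = 1/3 ≈ 0.33333
h(b, t) = -1/(3*(b + I*sqrt(6))) (h(b, t) = -1/(3*(I*sqrt(6) + b)) = -1/(3*(b + I*sqrt(6))))
(-4 + h(v, -3)) - 119*Q(-12) = (-4 - 1/(3*(1/3) + 3*I*sqrt(6))) - 119*13 = (-4 - 1/(1 + 3*I*sqrt(6))) - 1547 = -1551 - 1/(1 + 3*I*sqrt(6))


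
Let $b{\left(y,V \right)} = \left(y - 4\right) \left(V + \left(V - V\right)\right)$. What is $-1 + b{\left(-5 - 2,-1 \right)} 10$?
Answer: $109$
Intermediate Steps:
$b{\left(y,V \right)} = V \left(-4 + y\right)$ ($b{\left(y,V \right)} = \left(-4 + y\right) \left(V + 0\right) = \left(-4 + y\right) V = V \left(-4 + y\right)$)
$-1 + b{\left(-5 - 2,-1 \right)} 10 = -1 + - (-4 - 7) 10 = -1 + \left(-1\right) \left(-11\right) 10 = -1 + 11 \cdot 10 = -1 + 110 = 109$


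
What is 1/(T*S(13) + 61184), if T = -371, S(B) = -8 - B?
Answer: 1/68975 ≈ 1.4498e-5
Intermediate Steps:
1/(T*S(13) + 61184) = 1/(-371*(-8 - 1*13) + 61184) = 1/(-371*(-8 - 13) + 61184) = 1/(-371*(-21) + 61184) = 1/(7791 + 61184) = 1/68975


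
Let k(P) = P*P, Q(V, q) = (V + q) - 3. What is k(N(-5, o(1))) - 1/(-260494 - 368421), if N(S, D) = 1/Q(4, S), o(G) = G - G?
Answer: 628931/10062640 ≈ 0.062502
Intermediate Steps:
Q(V, q) = -3 + V + q
o(G) = 0
N(S, D) = 1/(1 + S) (N(S, D) = 1/(-3 + 4 + S) = 1/(1 + S))
k(P) = P²
k(N(-5, o(1))) - 1/(-260494 - 368421) = (1/(1 - 5))² - 1/(-260494 - 368421) = (1/(-4))² - 1/(-628915) = (-¼)² - 1*(-1/628915) = 1/16 + 1/628915 = 628931/10062640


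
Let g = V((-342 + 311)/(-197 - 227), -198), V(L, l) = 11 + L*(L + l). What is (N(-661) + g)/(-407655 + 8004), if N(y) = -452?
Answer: 81882767/71847658176 ≈ 0.0011397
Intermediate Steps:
g = -624015/179776 (g = 11 + ((-342 + 311)/(-197 - 227))² + ((-342 + 311)/(-197 - 227))*(-198) = 11 + (-31/(-424))² - 31/(-424)*(-198) = 11 + (-31*(-1/424))² - 31*(-1/424)*(-198) = 11 + (31/424)² + (31/424)*(-198) = 11 + 961/179776 - 3069/212 = -624015/179776 ≈ -3.4711)
(N(-661) + g)/(-407655 + 8004) = (-452 - 624015/179776)/(-407655 + 8004) = -81882767/179776/(-399651) = -81882767/179776*(-1/399651) = 81882767/71847658176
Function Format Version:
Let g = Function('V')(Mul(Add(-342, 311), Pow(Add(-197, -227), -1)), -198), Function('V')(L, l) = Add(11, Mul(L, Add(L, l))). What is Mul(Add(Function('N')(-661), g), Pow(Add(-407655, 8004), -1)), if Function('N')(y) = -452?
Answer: Rational(81882767, 71847658176) ≈ 0.0011397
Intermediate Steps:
g = Rational(-624015, 179776) (g = Add(11, Pow(Mul(Add(-342, 311), Pow(Add(-197, -227), -1)), 2), Mul(Mul(Add(-342, 311), Pow(Add(-197, -227), -1)), -198)) = Add(11, Pow(Mul(-31, Pow(-424, -1)), 2), Mul(Mul(-31, Pow(-424, -1)), -198)) = Add(11, Pow(Mul(-31, Rational(-1, 424)), 2), Mul(Mul(-31, Rational(-1, 424)), -198)) = Add(11, Pow(Rational(31, 424), 2), Mul(Rational(31, 424), -198)) = Add(11, Rational(961, 179776), Rational(-3069, 212)) = Rational(-624015, 179776) ≈ -3.4711)
Mul(Add(Function('N')(-661), g), Pow(Add(-407655, 8004), -1)) = Mul(Add(-452, Rational(-624015, 179776)), Pow(Add(-407655, 8004), -1)) = Mul(Rational(-81882767, 179776), Pow(-399651, -1)) = Mul(Rational(-81882767, 179776), Rational(-1, 399651)) = Rational(81882767, 71847658176)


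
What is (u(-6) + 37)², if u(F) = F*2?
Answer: 625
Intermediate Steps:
u(F) = 2*F
(u(-6) + 37)² = (2*(-6) + 37)² = (-12 + 37)² = 25² = 625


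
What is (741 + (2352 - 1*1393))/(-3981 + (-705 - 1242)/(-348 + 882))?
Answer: -302600/709267 ≈ -0.42664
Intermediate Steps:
(741 + (2352 - 1*1393))/(-3981 + (-705 - 1242)/(-348 + 882)) = (741 + (2352 - 1393))/(-3981 - 1947/534) = (741 + 959)/(-3981 - 1947*1/534) = 1700/(-3981 - 649/178) = 1700/(-709267/178) = 1700*(-178/709267) = -302600/709267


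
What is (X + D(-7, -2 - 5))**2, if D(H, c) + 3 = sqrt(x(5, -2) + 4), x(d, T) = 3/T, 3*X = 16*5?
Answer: 10127/18 + 71*sqrt(10)/3 ≈ 637.45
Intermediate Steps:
X = 80/3 (X = (16*5)/3 = (1/3)*80 = 80/3 ≈ 26.667)
D(H, c) = -3 + sqrt(10)/2 (D(H, c) = -3 + sqrt(3/(-2) + 4) = -3 + sqrt(3*(-1/2) + 4) = -3 + sqrt(-3/2 + 4) = -3 + sqrt(5/2) = -3 + sqrt(10)/2)
(X + D(-7, -2 - 5))**2 = (80/3 + (-3 + sqrt(10)/2))**2 = (71/3 + sqrt(10)/2)**2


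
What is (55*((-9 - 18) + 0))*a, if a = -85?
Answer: 126225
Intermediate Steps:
(55*((-9 - 18) + 0))*a = (55*((-9 - 18) + 0))*(-85) = (55*(-27 + 0))*(-85) = (55*(-27))*(-85) = -1485*(-85) = 126225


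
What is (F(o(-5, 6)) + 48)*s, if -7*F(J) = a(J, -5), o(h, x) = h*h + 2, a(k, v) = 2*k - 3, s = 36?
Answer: 10260/7 ≈ 1465.7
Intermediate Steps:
a(k, v) = -3 + 2*k
o(h, x) = 2 + h² (o(h, x) = h² + 2 = 2 + h²)
F(J) = 3/7 - 2*J/7 (F(J) = -(-3 + 2*J)/7 = 3/7 - 2*J/7)
(F(o(-5, 6)) + 48)*s = ((3/7 - 2*(2 + (-5)²)/7) + 48)*36 = ((3/7 - 2*(2 + 25)/7) + 48)*36 = ((3/7 - 2/7*27) + 48)*36 = ((3/7 - 54/7) + 48)*36 = (-51/7 + 48)*36 = (285/7)*36 = 10260/7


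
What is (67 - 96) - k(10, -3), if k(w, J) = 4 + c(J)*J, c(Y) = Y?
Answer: -42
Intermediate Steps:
k(w, J) = 4 + J² (k(w, J) = 4 + J*J = 4 + J²)
(67 - 96) - k(10, -3) = (67 - 96) - (4 + (-3)²) = -29 - (4 + 9) = -29 - 1*13 = -29 - 13 = -42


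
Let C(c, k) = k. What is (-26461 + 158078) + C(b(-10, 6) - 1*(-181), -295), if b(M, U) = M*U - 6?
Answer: 131322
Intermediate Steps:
b(M, U) = -6 + M*U
(-26461 + 158078) + C(b(-10, 6) - 1*(-181), -295) = (-26461 + 158078) - 295 = 131617 - 295 = 131322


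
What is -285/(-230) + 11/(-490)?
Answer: 6856/5635 ≈ 1.2167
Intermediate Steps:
-285/(-230) + 11/(-490) = -285*(-1/230) + 11*(-1/490) = 57/46 - 11/490 = 6856/5635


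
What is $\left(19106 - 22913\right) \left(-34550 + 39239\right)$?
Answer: $-17851023$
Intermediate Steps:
$\left(19106 - 22913\right) \left(-34550 + 39239\right) = \left(19106 - 22913\right) 4689 = \left(-3807\right) 4689 = -17851023$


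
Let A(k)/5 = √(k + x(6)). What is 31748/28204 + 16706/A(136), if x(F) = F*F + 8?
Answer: 7937/7051 + 8353*√5/75 ≈ 250.16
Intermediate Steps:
x(F) = 8 + F² (x(F) = F² + 8 = 8 + F²)
A(k) = 5*√(44 + k) (A(k) = 5*√(k + (8 + 6²)) = 5*√(k + (8 + 36)) = 5*√(k + 44) = 5*√(44 + k))
31748/28204 + 16706/A(136) = 31748/28204 + 16706/((5*√(44 + 136))) = 31748*(1/28204) + 16706/((5*√180)) = 7937/7051 + 16706/((5*(6*√5))) = 7937/7051 + 16706/((30*√5)) = 7937/7051 + 16706*(√5/150) = 7937/7051 + 8353*√5/75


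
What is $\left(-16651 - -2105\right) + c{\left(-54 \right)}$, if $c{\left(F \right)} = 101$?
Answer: $-14445$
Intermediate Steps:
$\left(-16651 - -2105\right) + c{\left(-54 \right)} = \left(-16651 - -2105\right) + 101 = \left(-16651 + \left(2158 - 53\right)\right) + 101 = \left(-16651 + 2105\right) + 101 = -14546 + 101 = -14445$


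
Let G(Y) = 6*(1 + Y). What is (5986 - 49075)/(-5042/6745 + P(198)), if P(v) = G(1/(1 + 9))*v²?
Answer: -290635305/1745239426 ≈ -0.16653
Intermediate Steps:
G(Y) = 6 + 6*Y
P(v) = 33*v²/5 (P(v) = (6 + 6/(1 + 9))*v² = (6 + 6/10)*v² = (6 + 6*(⅒))*v² = (6 + ⅗)*v² = 33*v²/5)
(5986 - 49075)/(-5042/6745 + P(198)) = (5986 - 49075)/(-5042/6745 + (33/5)*198²) = -43089/(-5042*1/6745 + (33/5)*39204) = -43089/(-5042/6745 + 1293732/5) = -43089/1745239426/6745 = -43089*6745/1745239426 = -290635305/1745239426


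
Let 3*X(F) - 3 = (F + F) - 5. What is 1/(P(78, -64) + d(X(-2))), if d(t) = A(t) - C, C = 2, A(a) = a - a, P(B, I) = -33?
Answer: -1/35 ≈ -0.028571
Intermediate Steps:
X(F) = -2/3 + 2*F/3 (X(F) = 1 + ((F + F) - 5)/3 = 1 + (2*F - 5)/3 = 1 + (-5 + 2*F)/3 = 1 + (-5/3 + 2*F/3) = -2/3 + 2*F/3)
A(a) = 0
d(t) = -2 (d(t) = 0 - 1*2 = 0 - 2 = -2)
1/(P(78, -64) + d(X(-2))) = 1/(-33 - 2) = 1/(-35) = -1/35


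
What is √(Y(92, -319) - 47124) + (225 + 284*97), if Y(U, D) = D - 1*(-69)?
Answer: 27773 + I*√47374 ≈ 27773.0 + 217.66*I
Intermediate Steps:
Y(U, D) = 69 + D (Y(U, D) = D + 69 = 69 + D)
√(Y(92, -319) - 47124) + (225 + 284*97) = √((69 - 319) - 47124) + (225 + 284*97) = √(-250 - 47124) + (225 + 27548) = √(-47374) + 27773 = I*√47374 + 27773 = 27773 + I*√47374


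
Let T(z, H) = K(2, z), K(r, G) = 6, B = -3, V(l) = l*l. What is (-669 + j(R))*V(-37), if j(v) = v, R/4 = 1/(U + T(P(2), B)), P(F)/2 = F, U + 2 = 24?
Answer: -6409658/7 ≈ -9.1567e+5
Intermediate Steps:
U = 22 (U = -2 + 24 = 22)
P(F) = 2*F
V(l) = l²
T(z, H) = 6
R = ⅐ (R = 4/(22 + 6) = 4/28 = 4*(1/28) = ⅐ ≈ 0.14286)
(-669 + j(R))*V(-37) = (-669 + ⅐)*(-37)² = -4682/7*1369 = -6409658/7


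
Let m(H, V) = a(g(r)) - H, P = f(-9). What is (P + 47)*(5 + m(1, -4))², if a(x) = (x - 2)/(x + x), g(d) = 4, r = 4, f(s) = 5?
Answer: 3757/4 ≈ 939.25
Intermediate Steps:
P = 5
a(x) = (-2 + x)/(2*x) (a(x) = (-2 + x)/((2*x)) = (-2 + x)*(1/(2*x)) = (-2 + x)/(2*x))
m(H, V) = ¼ - H (m(H, V) = (½)*(-2 + 4)/4 - H = (½)*(¼)*2 - H = ¼ - H)
(P + 47)*(5 + m(1, -4))² = (5 + 47)*(5 + (¼ - 1*1))² = 52*(5 + (¼ - 1))² = 52*(5 - ¾)² = 52*(17/4)² = 52*(289/16) = 3757/4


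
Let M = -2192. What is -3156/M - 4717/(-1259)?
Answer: 3578267/689932 ≈ 5.1864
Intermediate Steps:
-3156/M - 4717/(-1259) = -3156/(-2192) - 4717/(-1259) = -3156*(-1/2192) - 4717*(-1/1259) = 789/548 + 4717/1259 = 3578267/689932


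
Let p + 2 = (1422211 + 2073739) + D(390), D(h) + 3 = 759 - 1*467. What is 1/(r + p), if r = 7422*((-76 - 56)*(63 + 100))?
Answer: -1/156195515 ≈ -6.4022e-9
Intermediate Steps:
D(h) = 289 (D(h) = -3 + (759 - 1*467) = -3 + (759 - 467) = -3 + 292 = 289)
p = 3496237 (p = -2 + ((1422211 + 2073739) + 289) = -2 + (3495950 + 289) = -2 + 3496239 = 3496237)
r = -159691752 (r = 7422*(-132*163) = 7422*(-21516) = -159691752)
1/(r + p) = 1/(-159691752 + 3496237) = 1/(-156195515) = -1/156195515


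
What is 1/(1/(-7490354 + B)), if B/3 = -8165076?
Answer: -31985582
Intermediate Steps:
B = -24495228 (B = 3*(-8165076) = -24495228)
1/(1/(-7490354 + B)) = 1/(1/(-7490354 - 24495228)) = 1/(1/(-31985582)) = 1/(-1/31985582) = -31985582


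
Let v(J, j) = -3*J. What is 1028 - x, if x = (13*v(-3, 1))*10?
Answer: -142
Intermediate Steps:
x = 1170 (x = (13*(-3*(-3)))*10 = (13*9)*10 = 117*10 = 1170)
1028 - x = 1028 - 1*1170 = 1028 - 1170 = -142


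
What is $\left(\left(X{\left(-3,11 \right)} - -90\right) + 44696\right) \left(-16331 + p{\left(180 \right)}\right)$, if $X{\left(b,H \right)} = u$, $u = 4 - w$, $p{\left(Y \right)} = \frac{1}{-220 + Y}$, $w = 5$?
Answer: $- \frac{5851079637}{8} \approx -7.3138 \cdot 10^{8}$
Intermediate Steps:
$u = -1$ ($u = 4 - 5 = -1$)
$X{\left(b,H \right)} = -1$
$\left(\left(X{\left(-3,11 \right)} - -90\right) + 44696\right) \left(-16331 + p{\left(180 \right)}\right) = \left(\left(-1 - -90\right) + 44696\right) \left(-16331 + \frac{1}{-220 + 180}\right) = \left(\left(-1 + 90\right) + 44696\right) \left(-16331 + \frac{1}{-40}\right) = \left(89 + 44696\right) \left(-16331 - \frac{1}{40}\right) = 44785 \left(- \frac{653241}{40}\right) = - \frac{5851079637}{8}$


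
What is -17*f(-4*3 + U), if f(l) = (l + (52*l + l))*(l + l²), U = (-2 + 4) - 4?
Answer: 2339064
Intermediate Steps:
U = -2 (U = 2 - 4 = -2)
f(l) = 54*l*(l + l²) (f(l) = (l + 53*l)*(l + l²) = (54*l)*(l + l²) = 54*l*(l + l²))
-17*f(-4*3 + U) = -918*(-4*3 - 2)²*(1 + (-4*3 - 2)) = -918*(-12 - 2)²*(1 + (-12 - 2)) = -918*(-14)²*(1 - 14) = -918*196*(-13) = -17*(-137592) = 2339064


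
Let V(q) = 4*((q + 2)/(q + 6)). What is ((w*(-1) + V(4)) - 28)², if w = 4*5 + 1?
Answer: 54289/25 ≈ 2171.6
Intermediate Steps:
w = 21 (w = 20 + 1 = 21)
V(q) = 4*(2 + q)/(6 + q) (V(q) = 4*((2 + q)/(6 + q)) = 4*(2 + q)/(6 + q))
((w*(-1) + V(4)) - 28)² = ((21*(-1) + 4*(2 + 4)/(6 + 4)) - 28)² = ((-21 + 4*6/10) - 28)² = ((-21 + 4*(⅒)*6) - 28)² = ((-21 + 12/5) - 28)² = (-93/5 - 28)² = (-233/5)² = 54289/25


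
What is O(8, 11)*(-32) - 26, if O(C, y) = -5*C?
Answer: 1254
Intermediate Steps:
O(8, 11)*(-32) - 26 = -5*8*(-32) - 26 = -40*(-32) - 26 = 1280 - 26 = 1254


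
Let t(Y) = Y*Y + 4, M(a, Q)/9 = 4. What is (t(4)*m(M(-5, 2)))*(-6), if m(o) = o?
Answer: -4320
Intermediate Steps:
M(a, Q) = 36 (M(a, Q) = 9*4 = 36)
t(Y) = 4 + Y² (t(Y) = Y² + 4 = 4 + Y²)
(t(4)*m(M(-5, 2)))*(-6) = ((4 + 4²)*36)*(-6) = ((4 + 16)*36)*(-6) = (20*36)*(-6) = 720*(-6) = -4320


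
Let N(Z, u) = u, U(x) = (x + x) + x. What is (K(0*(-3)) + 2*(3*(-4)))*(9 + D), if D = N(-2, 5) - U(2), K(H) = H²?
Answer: -192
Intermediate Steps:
U(x) = 3*x (U(x) = 2*x + x = 3*x)
D = -1 (D = 5 - 3*2 = 5 - 1*6 = 5 - 6 = -1)
(K(0*(-3)) + 2*(3*(-4)))*(9 + D) = ((0*(-3))² + 2*(3*(-4)))*(9 - 1) = (0² + 2*(-12))*8 = (0 - 24)*8 = -24*8 = -192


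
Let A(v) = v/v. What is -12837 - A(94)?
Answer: -12838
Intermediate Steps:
A(v) = 1
-12837 - A(94) = -12837 - 1*1 = -12837 - 1 = -12838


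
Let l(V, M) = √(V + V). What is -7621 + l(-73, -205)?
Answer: -7621 + I*√146 ≈ -7621.0 + 12.083*I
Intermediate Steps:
l(V, M) = √2*√V (l(V, M) = √(2*V) = √2*√V)
-7621 + l(-73, -205) = -7621 + √2*√(-73) = -7621 + √2*(I*√73) = -7621 + I*√146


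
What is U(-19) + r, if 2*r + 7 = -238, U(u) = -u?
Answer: -207/2 ≈ -103.50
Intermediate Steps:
r = -245/2 (r = -7/2 + (½)*(-238) = -7/2 - 119 = -245/2 ≈ -122.50)
U(-19) + r = -1*(-19) - 245/2 = 19 - 245/2 = -207/2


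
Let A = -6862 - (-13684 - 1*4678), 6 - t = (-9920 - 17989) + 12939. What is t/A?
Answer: 3744/2875 ≈ 1.3023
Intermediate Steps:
t = 14976 (t = 6 - ((-9920 - 17989) + 12939) = 6 - (-27909 + 12939) = 6 - 1*(-14970) = 6 + 14970 = 14976)
A = 11500 (A = -6862 - (-13684 - 4678) = -6862 - 1*(-18362) = -6862 + 18362 = 11500)
t/A = 14976/11500 = 14976*(1/11500) = 3744/2875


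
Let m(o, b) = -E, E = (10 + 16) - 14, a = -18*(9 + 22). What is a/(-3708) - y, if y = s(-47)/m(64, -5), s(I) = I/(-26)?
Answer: 9677/32136 ≈ 0.30113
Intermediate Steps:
a = -558 (a = -18*31 = -558)
E = 12 (E = 26 - 14 = 12)
m(o, b) = -12 (m(o, b) = -1*12 = -12)
s(I) = -I/26 (s(I) = I*(-1/26) = -I/26)
y = -47/312 (y = -1/26*(-47)/(-12) = (47/26)*(-1/12) = -47/312 ≈ -0.15064)
a/(-3708) - y = -558/(-3708) - 1*(-47/312) = -558*(-1/3708) + 47/312 = 31/206 + 47/312 = 9677/32136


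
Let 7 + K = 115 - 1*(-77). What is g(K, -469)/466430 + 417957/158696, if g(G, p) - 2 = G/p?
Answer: 45715291532139/17357824903160 ≈ 2.6337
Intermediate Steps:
K = 185 (K = -7 + (115 - 1*(-77)) = -7 + (115 + 77) = -7 + 192 = 185)
g(G, p) = 2 + G/p
g(K, -469)/466430 + 417957/158696 = (2 + 185/(-469))/466430 + 417957/158696 = (2 + 185*(-1/469))*(1/466430) + 417957*(1/158696) = (2 - 185/469)*(1/466430) + 417957/158696 = (753/469)*(1/466430) + 417957/158696 = 753/218755670 + 417957/158696 = 45715291532139/17357824903160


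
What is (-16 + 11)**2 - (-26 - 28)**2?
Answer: -2891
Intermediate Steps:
(-16 + 11)**2 - (-26 - 28)**2 = (-5)**2 - 1*(-54)**2 = 25 - 1*2916 = 25 - 2916 = -2891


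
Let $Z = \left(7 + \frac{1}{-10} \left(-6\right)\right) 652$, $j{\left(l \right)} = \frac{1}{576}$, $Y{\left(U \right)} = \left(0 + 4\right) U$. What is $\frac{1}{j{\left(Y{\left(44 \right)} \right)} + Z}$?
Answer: $\frac{2880}{14270981} \approx 0.00020181$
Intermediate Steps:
$Y{\left(U \right)} = 4 U$
$j{\left(l \right)} = \frac{1}{576}$
$Z = \frac{24776}{5}$ ($Z = \left(7 - - \frac{3}{5}\right) 652 = \left(7 + \frac{3}{5}\right) 652 = \frac{38}{5} \cdot 652 = \frac{24776}{5} \approx 4955.2$)
$\frac{1}{j{\left(Y{\left(44 \right)} \right)} + Z} = \frac{1}{\frac{1}{576} + \frac{24776}{5}} = \frac{1}{\frac{14270981}{2880}} = \frac{2880}{14270981}$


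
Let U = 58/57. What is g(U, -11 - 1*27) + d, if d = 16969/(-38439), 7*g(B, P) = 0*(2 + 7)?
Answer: -16969/38439 ≈ -0.44145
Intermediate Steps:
U = 58/57 (U = 58*(1/57) = 58/57 ≈ 1.0175)
g(B, P) = 0 (g(B, P) = (0*(2 + 7))/7 = (0*9)/7 = (⅐)*0 = 0)
d = -16969/38439 (d = 16969*(-1/38439) = -16969/38439 ≈ -0.44145)
g(U, -11 - 1*27) + d = 0 - 16969/38439 = -16969/38439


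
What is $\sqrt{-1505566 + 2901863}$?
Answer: $\sqrt{1396297} \approx 1181.7$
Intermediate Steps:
$\sqrt{-1505566 + 2901863} = \sqrt{1396297}$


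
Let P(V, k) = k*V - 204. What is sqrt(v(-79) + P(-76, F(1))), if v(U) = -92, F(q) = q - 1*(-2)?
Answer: 2*I*sqrt(131) ≈ 22.891*I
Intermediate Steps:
F(q) = 2 + q (F(q) = q + 2 = 2 + q)
P(V, k) = -204 + V*k (P(V, k) = V*k - 204 = -204 + V*k)
sqrt(v(-79) + P(-76, F(1))) = sqrt(-92 + (-204 - 76*(2 + 1))) = sqrt(-92 + (-204 - 76*3)) = sqrt(-92 + (-204 - 228)) = sqrt(-92 - 432) = sqrt(-524) = 2*I*sqrt(131)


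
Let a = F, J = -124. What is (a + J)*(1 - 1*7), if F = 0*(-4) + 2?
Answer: 732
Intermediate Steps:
F = 2 (F = 0 + 2 = 2)
a = 2
(a + J)*(1 - 1*7) = (2 - 124)*(1 - 1*7) = -122*(1 - 7) = -122*(-6) = 732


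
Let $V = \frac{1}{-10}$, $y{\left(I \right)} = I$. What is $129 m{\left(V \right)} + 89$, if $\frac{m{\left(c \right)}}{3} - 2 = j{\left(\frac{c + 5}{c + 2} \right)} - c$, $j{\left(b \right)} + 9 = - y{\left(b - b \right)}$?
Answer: $- \frac{25813}{10} \approx -2581.3$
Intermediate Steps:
$V = - \frac{1}{10} \approx -0.1$
$j{\left(b \right)} = -9$ ($j{\left(b \right)} = -9 - \left(b - b\right) = -9 - 0 = -9 + 0 = -9$)
$m{\left(c \right)} = -21 - 3 c$ ($m{\left(c \right)} = 6 + 3 \left(-9 - c\right) = 6 - \left(27 + 3 c\right) = -21 - 3 c$)
$129 m{\left(V \right)} + 89 = 129 \left(-21 - - \frac{3}{10}\right) + 89 = 129 \left(-21 + \frac{3}{10}\right) + 89 = 129 \left(- \frac{207}{10}\right) + 89 = - \frac{26703}{10} + 89 = - \frac{25813}{10}$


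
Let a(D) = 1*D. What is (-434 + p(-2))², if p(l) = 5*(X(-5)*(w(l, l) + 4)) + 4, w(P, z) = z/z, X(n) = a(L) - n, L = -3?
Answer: 144400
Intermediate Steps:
a(D) = D
X(n) = -3 - n
w(P, z) = 1
p(l) = 54 (p(l) = 5*((-3 - 1*(-5))*(1 + 4)) + 4 = 5*((-3 + 5)*5) + 4 = 5*(2*5) + 4 = 5*10 + 4 = 50 + 4 = 54)
(-434 + p(-2))² = (-434 + 54)² = (-380)² = 144400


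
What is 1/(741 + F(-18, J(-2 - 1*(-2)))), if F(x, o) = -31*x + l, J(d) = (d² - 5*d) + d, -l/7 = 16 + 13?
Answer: 1/1096 ≈ 0.00091241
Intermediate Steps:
l = -203 (l = -7*(16 + 13) = -7*29 = -203)
J(d) = d² - 4*d
F(x, o) = -203 - 31*x (F(x, o) = -31*x - 203 = -203 - 31*x)
1/(741 + F(-18, J(-2 - 1*(-2)))) = 1/(741 + (-203 - 31*(-18))) = 1/(741 + (-203 + 558)) = 1/(741 + 355) = 1/1096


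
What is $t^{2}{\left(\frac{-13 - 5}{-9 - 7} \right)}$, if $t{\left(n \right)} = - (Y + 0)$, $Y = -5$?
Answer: $25$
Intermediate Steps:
$t{\left(n \right)} = 5$ ($t{\left(n \right)} = - (-5 + 0) = \left(-1\right) \left(-5\right) = 5$)
$t^{2}{\left(\frac{-13 - 5}{-9 - 7} \right)} = 5^{2} = 25$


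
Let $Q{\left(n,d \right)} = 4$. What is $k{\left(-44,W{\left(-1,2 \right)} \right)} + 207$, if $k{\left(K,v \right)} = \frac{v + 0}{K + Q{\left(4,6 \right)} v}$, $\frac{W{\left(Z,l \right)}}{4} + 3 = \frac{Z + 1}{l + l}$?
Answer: $\frac{4764}{23} \approx 207.13$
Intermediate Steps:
$W{\left(Z,l \right)} = -12 + \frac{2 \left(1 + Z\right)}{l}$ ($W{\left(Z,l \right)} = -12 + 4 \frac{Z + 1}{l + l} = -12 + 4 \frac{1 + Z}{2 l} = -12 + \frac{2 \left(1 + Z\right)}{l}$)
$k{\left(K,v \right)} = \frac{v}{K + 4 v}$ ($k{\left(K,v \right)} = \frac{v + 0}{K + 4 v} = \frac{v}{K + 4 v}$)
$k{\left(-44,W{\left(-1,2 \right)} \right)} + 207 = \frac{2 \cdot \frac{1}{2} \left(1 - 1 - 12\right)}{-44 + 4 \frac{2 \left(1 - 1 - 12\right)}{2}} + 207 = \frac{2 \cdot \frac{1}{2} \left(1 - 1 - 12\right)}{-44 + 4 \cdot 2 \cdot \frac{1}{2} \left(1 - 1 - 12\right)} + 207 = \frac{2 \cdot \frac{1}{2} \left(-12\right)}{-44 + 4 \cdot 2 \cdot \frac{1}{2} \left(-12\right)} + 207 = - \frac{12}{-44 + 4 \left(-12\right)} + 207 = - \frac{12}{-44 - 48} + 207 = - \frac{12}{-92} + 207 = \left(-12\right) \left(- \frac{1}{92}\right) + 207 = \frac{3}{23} + 207 = \frac{4764}{23}$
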